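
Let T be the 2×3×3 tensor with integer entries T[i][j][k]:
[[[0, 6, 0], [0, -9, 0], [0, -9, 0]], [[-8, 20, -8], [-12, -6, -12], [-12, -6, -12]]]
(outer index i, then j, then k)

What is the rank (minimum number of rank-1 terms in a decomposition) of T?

2

Lower bound: the mode-3 unfolding of T (rows indexed by k, columns by (i,j) = (0,0), (0,1), (0,2), (1,0), (1,1), (1,2)) is [[0, 0, 0, -8, -12, -12], [6, -9, -9, 20, -6, -6], [0, 0, 0, -8, -12, -12]].
There the 2×2 minor on rows k ∈ {0, 1}, columns (i,j) ∈ {(0,0), (1,0)} is det [[0, -8], [6, 20]] = 48 ≠ 0, so this unfolding has rank ≥ 2; CP rank is at least every unfolding rank, so rank(T) ≥ 2. (This is only a lower bound: in general the CP rank may exceed every unfolding rank, so we still need to exhibit 2 rank-1 terms summing to T.)
Upper bound — finding two terms. Write S_k = T[:,:,k] for the frontal slices: S₀ = [[0, 0, 0], [-8, -12, -12]], S₁ = [[6, -9, -9], [20, -6, -6]], S₂ = [[0, 0, 0], [-8, -12, -12]].
If T = a₁ (x) b₁ (x) c₁ + a₂ (x) b₂ (x) c₂ then each S_k = c₁[k]·a₁b₁ᵀ + c₂[k]·a₂b₂ᵀ. S₀ and S₁ are linearly independent, so a₁b₁ᵀ and a₂b₂ᵀ must span the same plane of matrices: they are the rank-1 matrices of the form x·S₀ + y·S₁.
The 2×2 minor of x·S₀ + y·S₁ on rows {0,1}, columns {0,1} is −144·xy + 144·y² = (-144)·(x − y)(y), vanishing at (x:y) = (1:1) and (1:0).
M₁ = S₀ + S₁ = [[6, -9, -9], [12, -18, -18]] = 3·(1, 2)(2, -3, -3)ᵀ and M₂ = S₀ = [[0, 0, 0], [-8, -12, -12]] = (-4)·(0, 1)(2, 3, 3)ᵀ, so take a₁ = (1, 2), b₁ = (2, -3, -3), a₂ = (0, 1), b₂ = (2, 3, 3).
Each slice is an integer combination of E₁ = a₁b₁ᵀ and E₂ = a₂b₂ᵀ: S₀ = −4·E₂, S₁ = 3·E₁ + 4·E₂, S₂ = −4·E₂; reading off coefficients, c₁ = (0, 3, 0) and c₂ = (-4, 4, -4).
Hence T = (1, 2) (x) (2, -3, -3) (x) (0, 3, 0) + (0, 1) (x) (2, 3, 3) (x) (-4, 4, -4), so rank(T) ≤ 2.
These bounds meet, so rank(T) = 2.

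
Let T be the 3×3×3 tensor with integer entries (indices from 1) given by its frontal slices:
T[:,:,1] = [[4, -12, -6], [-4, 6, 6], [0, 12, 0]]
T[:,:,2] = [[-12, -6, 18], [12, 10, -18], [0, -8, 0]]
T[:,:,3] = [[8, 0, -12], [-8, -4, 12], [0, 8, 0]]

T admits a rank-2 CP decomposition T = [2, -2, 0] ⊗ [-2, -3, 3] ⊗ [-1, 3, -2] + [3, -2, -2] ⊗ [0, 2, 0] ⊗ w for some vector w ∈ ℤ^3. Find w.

w = [-3, 2, -2]

Subtract the known terms from T to get the rank-1 residual R = [3, -2, -2] ⊗ [0, 2, 0] ⊗ w, so R[i,j,k] = a[i]·b[j]·w[k]. Pick indices with nonzero a[1]·b[2] = (3)·(2) = 6. Only the fibre through (1,2,·) is needed: R[1,2,:] = T[1,2,:] − Σₗ aₗ[1]bₗ[2]cₗ = [-12, -6, 0] − (2)·(-3)·[-1, 3, -2] = [-18, 12, -12]. Then w[k] = R[1,2,k] / 6 for each k, giving w = [-18, 12, -12] / 6 = [-3, 2, -2].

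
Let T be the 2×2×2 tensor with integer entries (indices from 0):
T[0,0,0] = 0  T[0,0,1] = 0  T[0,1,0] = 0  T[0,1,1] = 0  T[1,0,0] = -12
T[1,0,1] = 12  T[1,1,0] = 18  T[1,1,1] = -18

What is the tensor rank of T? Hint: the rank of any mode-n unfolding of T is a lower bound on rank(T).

1

Lower bound: T ≠ 0 (e.g. T[1,0,0] = -12), so rank(T) ≥ 1.
Upper bound: if T = a ∘ b ∘ c then every fibre of T is a multiple of the corresponding factor, so read the factors off the fibres through the nonzero entry T[1,0,0] = -12.
The mode-1 fibre T[:,0,0] = [0, -12] gives a = [0, 1] (primitive direction); the mode-2 fibre T[1,:,0] = [-12, 18] gives b = [2, -3]; then c[k] = T[1,0,k] / (a[1]·b[0]) = [-12, 12] / 2 = [-6, 6].
Expanding [0, 1] ∘ [2, -3] ∘ [-6, 6] reproduces all 8 entries of T, so T = [0, 1] ∘ [2, -3] ∘ [-6, 6] and rank(T) ≤ 1.
These bounds meet, so rank(T) = 1.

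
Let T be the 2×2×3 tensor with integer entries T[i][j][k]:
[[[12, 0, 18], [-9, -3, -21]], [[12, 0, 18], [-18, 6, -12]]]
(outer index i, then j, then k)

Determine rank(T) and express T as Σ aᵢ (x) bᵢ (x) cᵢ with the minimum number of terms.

Lower bound: in the mode-1 unfolding of T (rows indexed by i, columns by (j,k)) the 2×2 minor on rows i ∈ {0, 1}, columns (j,k) ∈ {(0,0), (1,0)} is det [[12, -9], [12, -18]] = -108 ≠ 0, so that unfolding has rank ≥ 2 and hence rank(T) ≥ 2 (CP rank is at least every unfolding rank, though it can be larger).
Upper bound: with S_k = T[:,:,k], the two rank-1 terms a₁b₁ᵀ, a₂b₂ᵀ are the rank-1 members of the pencil x·S₀ + y·S₁.
det(x·S₀ + y·S₁) is −108·x² + 108·xy = (-108)·(x − y)(x), vanishing at (x:y) = (1:1) and (0:1).
M₁ = S₀ + S₁ = [[12, -12], [12, -12]] = 12·[1, 1][1, -1]ᵀ and M₂ = S₁ = [[0, -3], [0, 6]] = (-3)·[1, -2][0, 1]ᵀ, so take a₁ = [1, 1], b₁ = [1, -1], a₂ = [1, -2], b₂ = [0, 1].
Each slice is an integer combination of E₁ = a₁b₁ᵀ and E₂ = a₂b₂ᵀ: S₀ = 12·E₁ + 3·E₂, S₁ = −3·E₂, S₂ = 18·E₁ − 3·E₂; reading off coefficients, c₁ = [12, 0, 18] and c₂ = [3, -3, -3].
Hence T = [1, 1] (x) [1, -1] (x) [12, 0, 18] + [1, -2] (x) [0, 1] (x) [3, -3, -3], so rank(T) ≤ 2.
These bounds meet, so rank(T) = 2.

rank(T) = 2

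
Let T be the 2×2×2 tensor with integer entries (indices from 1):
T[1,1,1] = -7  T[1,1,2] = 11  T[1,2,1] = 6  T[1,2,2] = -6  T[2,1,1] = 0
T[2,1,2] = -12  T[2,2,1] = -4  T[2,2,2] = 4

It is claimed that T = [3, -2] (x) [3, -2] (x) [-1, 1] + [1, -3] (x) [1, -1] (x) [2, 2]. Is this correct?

No

Reconstruct entry (1,2,1) from the claimed factors: Σₗ aₗ[1]bₗ[2]cₗ[1] = (3)·(-2)·(-1) + (1)·(-1)·(2) = 4, but T[1,2,1] = 6. The claim is false.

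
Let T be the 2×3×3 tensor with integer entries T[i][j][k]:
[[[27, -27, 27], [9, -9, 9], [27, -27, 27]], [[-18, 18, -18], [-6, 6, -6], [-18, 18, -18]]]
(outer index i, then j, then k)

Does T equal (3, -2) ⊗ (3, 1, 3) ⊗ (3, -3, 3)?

Reconstruct entrywise from the claimed factors. For example, T[1,0,2] = -18 and Σₗ aₗ[1]bₗ[0]cₗ[2] = (-2)·(3)·(3) = -18; checking all 18 entries, every one matches. The claim holds.

Yes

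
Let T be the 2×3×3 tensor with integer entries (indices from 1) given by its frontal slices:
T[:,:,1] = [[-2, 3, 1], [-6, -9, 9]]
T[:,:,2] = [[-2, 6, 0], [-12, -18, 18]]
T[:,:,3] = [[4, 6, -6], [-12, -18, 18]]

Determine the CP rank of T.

2

Lower bound: the mode-2 unfolding of T (rows indexed by j, columns by (i,k) = (1,1), (1,2), (1,3), (2,1), (2,2), (2,3)) is [[-2, -2, 4, -6, -12, -12], [3, 6, 6, -9, -18, -18], [1, 0, -6, 9, 18, 18]].
There the 2×2 minor on rows j ∈ {1, 2}, columns (i,k) ∈ {(1,1), (1,2)} is det [[-2, -2], [3, 6]] = -6 ≠ 0, so this unfolding has rank ≥ 2; CP rank is at least every unfolding rank, so rank(T) ≥ 2. (Flattening ranks never certify an upper bound on CP rank; for that we must actually write T with 2 rank-1 terms.)
Upper bound — finding two terms. Write S_k = T[:,:,k] for the frontal slices: S₁ = [[-2, 3, 1], [-6, -9, 9]], S₂ = [[-2, 6, 0], [-12, -18, 18]], S₃ = [[4, 6, -6], [-12, -18, 18]].
If T = a₁ ⊗ b₁ ⊗ c₁ + a₂ ⊗ b₂ ⊗ c₂ then each S_k = c₁[k]·a₁b₁ᵀ + c₂[k]·a₂b₂ᵀ. S₁ and S₂ are linearly independent, so a₁b₁ᵀ and a₂b₂ᵀ must span the same plane of matrices: they are the rank-1 matrices of the form x·S₁ + y·S₂.
The 2×2 minor of x·S₁ + y·S₂ on rows {1,2}, columns {1,2} is 36·x² + 126·xy + 108·y² = 18·(2·x + 3·y)(x + 2·y), vanishing at (x:y) = (3:-2) and (2:-1).
M₁ = 3·S₁ − 2·S₂ = [[-2, -3, 3], [6, 9, -9]] = −(1, -3)(2, 3, -3)ᵀ and M₂ = 2·S₁ − S₂ = [[-2, 0, 2], [0, 0, 0]] = (-2)·(1, 0)(1, 0, -1)ᵀ, so take a₁ = (1, -3), b₁ = (2, 3, -3), a₂ = (1, 0), b₂ = (1, 0, -1).
Each slice is an integer combination of E₁ = a₁b₁ᵀ and E₂ = a₂b₂ᵀ: S₁ = E₁ − 4·E₂, S₂ = 2·E₁ − 6·E₂, S₃ = 2·E₁; reading off coefficients, c₁ = (1, 2, 2) and c₂ = (-4, -6, 0).
Hence T = (1, -3) ⊗ (2, 3, -3) ⊗ (1, 2, 2) + (1, 0) ⊗ (1, 0, -1) ⊗ (-4, -6, 0), so rank(T) ≤ 2.
These bounds meet, so rank(T) = 2.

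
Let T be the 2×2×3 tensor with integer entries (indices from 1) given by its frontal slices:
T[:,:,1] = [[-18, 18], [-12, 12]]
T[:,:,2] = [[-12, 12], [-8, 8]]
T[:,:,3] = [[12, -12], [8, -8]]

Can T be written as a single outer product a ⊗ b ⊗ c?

Yes

The mode-1 fibre T[:,1,1] = [-18, -12] gives a = [3, 2] (primitive direction); the mode-2 fibre T[1,:,1] = [-18, 18] gives b = [1, -1]; then c[k] = T[1,1,k] / (a[1]·b[1]) = [-18, -12, 12] / 3 = [-6, -4, 4].
Expanding [3, 2] ⊗ [1, -1] ⊗ [-6, -4, 4] reproduces all 12 entries of T, so T = [3, 2] ⊗ [1, -1] ⊗ [-6, -4, 4] and rank(T) ≤ 1.
Equivalently every frontal slice T[:,:,k] is c[k] times the rank-1 matrix [3, 2] ⊗ [1, -1]. So T has rank 1 (it is nonzero).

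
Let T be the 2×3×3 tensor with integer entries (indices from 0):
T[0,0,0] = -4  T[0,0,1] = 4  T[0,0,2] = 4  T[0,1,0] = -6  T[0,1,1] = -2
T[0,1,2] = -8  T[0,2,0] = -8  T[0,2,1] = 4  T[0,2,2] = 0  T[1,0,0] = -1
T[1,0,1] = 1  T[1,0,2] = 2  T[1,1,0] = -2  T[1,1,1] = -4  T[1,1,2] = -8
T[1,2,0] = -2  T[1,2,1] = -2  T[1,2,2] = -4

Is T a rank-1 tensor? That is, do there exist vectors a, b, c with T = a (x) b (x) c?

No

The mode-3 unfolding of T (rows indexed by k, columns by (i,j) = (0,0), (0,1), (0,2), (1,0), (1,1), (1,2)) is [[-4, -6, -8, -1, -2, -2], [4, -2, 4, 1, -4, -2], [4, -8, 0, 2, -8, -4]].
There the 3×3 minor on rows k ∈ {0, 1, 2}, columns (i,j) ∈ {(0,0), (0,1), (0,2)} is det [[-4, -6, -8], [4, -2, 4], [4, -8, 0]] = -32 ≠ 0, so this unfolding has rank ≥ 3; CP rank is at least every unfolding rank, so rank(T) ≥ 3.
In particular rank(T) ≥ 3 > 1, so T is not rank-1.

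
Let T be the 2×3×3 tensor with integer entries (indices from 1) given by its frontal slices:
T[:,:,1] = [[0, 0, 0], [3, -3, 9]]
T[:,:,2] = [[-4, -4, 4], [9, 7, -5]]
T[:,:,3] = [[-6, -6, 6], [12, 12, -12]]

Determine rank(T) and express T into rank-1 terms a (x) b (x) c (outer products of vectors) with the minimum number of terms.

rank(T) = 2

Lower bound: the mode-2 unfolding of T (rows indexed by j, columns by (i,k) = (1,1), (1,2), (1,3), (2,1), (2,2), (2,3)) is [[0, -4, -6, 3, 9, 12], [0, -4, -6, -3, 7, 12], [0, 4, 6, 9, -5, -12]].
There the 2×2 minor on rows j ∈ {1, 2}, columns (i,k) ∈ {(1,2), (2,1)} is det [[-4, 3], [-4, -3]] = 24 ≠ 0, so this unfolding has rank ≥ 2; CP rank is at least every unfolding rank, so rank(T) ≥ 2. (Flattening ranks never certify an upper bound on CP rank; for that we must actually write T with 2 rank-1 terms.)
Upper bound — finding two terms. Write S_k = T[:,:,k] for the frontal slices: S₁ = [[0, 0, 0], [3, -3, 9]], S₂ = [[-4, -4, 4], [9, 7, -5]], S₃ = [[-6, -6, 6], [12, 12, -12]].
If T = a₁ (x) b₁ (x) c₁ + a₂ (x) b₂ (x) c₂ then each S_k = c₁[k]·a₁b₁ᵀ + c₂[k]·a₂b₂ᵀ. S₁ and S₂ are linearly independent, so a₁b₁ᵀ and a₂b₂ᵀ must span the same plane of matrices: they are the rank-1 matrices of the form x·S₁ + y·S₂.
The 2×2 minor of x·S₁ + y·S₂ on rows {1,2}, columns {1,2} is 24·xy + 8·y² = 8·(y)(3·x + y), vanishing at (x:y) = (1:0) and (1:-3).
M₁ = S₁ = [[0, 0, 0], [3, -3, 9]] = 3·[0, 1][1, -1, 3]ᵀ and M₂ = S₁ − 3·S₂ = [[12, 12, -12], [-24, -24, 24]] = 12·[1, -2][1, 1, -1]ᵀ, so take a₁ = [0, 1], b₁ = [1, -1, 3], a₂ = [1, -2], b₂ = [1, 1, -1].
Each slice is an integer combination of E₁ = a₁b₁ᵀ and E₂ = a₂b₂ᵀ: S₁ = 3·E₁, S₂ = E₁ − 4·E₂, S₃ = −6·E₂; reading off coefficients, c₁ = [3, 1, 0] and c₂ = [0, -4, -6].
Hence T = [0, 1] (x) [1, -1, 3] (x) [3, 1, 0] + [1, -2] (x) [1, 1, -1] (x) [0, -4, -6], so rank(T) ≤ 2.
These bounds meet, so rank(T) = 2.
Check entry T[1,2,1] = 0: (0)·(-1)·(3) + (1)·(1)·(0) = 0.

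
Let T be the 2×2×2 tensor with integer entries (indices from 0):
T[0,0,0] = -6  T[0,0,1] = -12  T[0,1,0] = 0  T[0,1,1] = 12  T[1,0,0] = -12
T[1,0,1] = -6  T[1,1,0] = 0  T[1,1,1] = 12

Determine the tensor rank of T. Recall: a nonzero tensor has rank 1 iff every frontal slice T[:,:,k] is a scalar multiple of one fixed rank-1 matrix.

Lower bound: the mode-2 unfolding of T (rows indexed by j, columns by (i,k) = (0,0), (0,1), (1,0), (1,1)) is [[-6, -12, -12, -6], [0, 12, 0, 12]].
There the 2×2 minor on rows j ∈ {0, 1}, columns (i,k) ∈ {(0,0), (0,1)} is det [[-6, -12], [0, 12]] = -72 ≠ 0, so this unfolding has rank ≥ 2; CP rank is at least every unfolding rank, so rank(T) ≥ 2. (Unfolding ranks only ever bound the CP rank from below — rank(T) can be strictly larger than all of them — so the matching upper bound has to come from an explicit 2-term decomposition.)
Upper bound — finding two terms. Write S_k = T[:,:,k] for the frontal slices: S₀ = [[-6, 0], [-12, 0]], S₁ = [[-12, 12], [-6, 12]].
If T = a₁ (x) b₁ (x) c₁ + a₂ (x) b₂ (x) c₂ then each S_k = c₁[k]·a₁b₁ᵀ + c₂[k]·a₂b₂ᵀ. S₀ and S₁ are linearly independent, so a₁b₁ᵀ and a₂b₂ᵀ must span the same plane of matrices: they are the rank-1 matrices of the form x·S₀ + y·S₁.
det(x·S₀ + y·S₁) is 72·xy − 72·y² = 72·(x − y)(y), vanishing at (x:y) = (1:1) and (1:0).
M₁ = S₀ + S₁ = [[-18, 12], [-18, 12]] = (-6)·(1, 1)(3, -2)ᵀ and M₂ = S₀ = [[-6, 0], [-12, 0]] = (-6)·(1, 2)(1, 0)ᵀ, so take a₁ = (1, 1), b₁ = (3, -2), a₂ = (1, 2), b₂ = (1, 0).
Each slice is an integer combination of E₁ = a₁b₁ᵀ and E₂ = a₂b₂ᵀ: S₀ = −6·E₂, S₁ = −6·E₁ + 6·E₂; reading off coefficients, c₁ = (0, -6) and c₂ = (-6, 6).
Hence T = (1, 1) (x) (3, -2) (x) (0, -6) + (1, 2) (x) (1, 0) (x) (-6, 6), so rank(T) ≤ 2.
These bounds meet, so rank(T) = 2.
Check entry T[1,0,0] = -12: (1)·(3)·(0) + (2)·(1)·(-6) = -12.

2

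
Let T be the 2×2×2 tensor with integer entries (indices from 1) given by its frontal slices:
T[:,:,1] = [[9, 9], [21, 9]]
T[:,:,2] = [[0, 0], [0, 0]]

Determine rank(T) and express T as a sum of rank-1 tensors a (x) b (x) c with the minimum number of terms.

rank(T) = 2

Lower bound: the mode-1 unfolding of T (rows indexed by i, columns by (j,k) = (1,1), (1,2), (2,1), (2,2)) is [[9, 0, 9, 0], [21, 0, 9, 0]].
There the 2×2 minor on rows i ∈ {1, 2}, columns (j,k) ∈ {(1,1), (2,1)} is det [[9, 9], [21, 9]] = -108 ≠ 0, so this unfolding has rank ≥ 2; CP rank is at least every unfolding rank, so rank(T) ≥ 2. (This is only a lower bound: in general the CP rank may exceed every unfolding rank, so we still need to exhibit 2 rank-1 terms summing to T.)
Upper bound — finding two terms. Every mode-3 slice of T is a multiple of one matrix: T[:,:,k] = c[k]·M with c = [1, 0] and M = [[9, 9], [21, 9]] (rows indexed by i, columns by j). So it suffices to write M as a sum of two rank-1 matrices.
Splitting M by its rows (i = 1, 2), M = [1, 0][9, 9]ᵀ + [0, 1][21, 9]ᵀ.
Hence T = [1, 0] (x) [9, 9] (x) [1, 0] + [0, 1] (x) [21, 9] (x) [1, 0], so rank(T) ≤ 2.
These bounds meet, so rank(T) = 2.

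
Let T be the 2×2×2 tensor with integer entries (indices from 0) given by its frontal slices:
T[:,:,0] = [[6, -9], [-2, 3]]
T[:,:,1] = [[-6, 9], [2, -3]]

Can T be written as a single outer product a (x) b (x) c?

Yes

If T = a (x) b (x) c then every fibre of T is a multiple of the corresponding factor, so read the factors off the fibres through the nonzero entry T[0,0,0] = 6.
The mode-1 fibre T[:,0,0] = [6, -2] gives a = [3, -1] (primitive direction); the mode-2 fibre T[0,:,0] = [6, -9] gives b = [2, -3]; then c[k] = T[0,0,k] / (a[0]·b[0]) = [6, -6] / 6 = [1, -1].
Expanding [3, -1] (x) [2, -3] (x) [1, -1] reproduces all 8 entries of T, so T = [3, -1] (x) [2, -3] (x) [1, -1] and rank(T) ≤ 1.
Equivalently every frontal slice T[:,:,k] is c[k] times the rank-1 matrix [3, -1] (x) [2, -3]. So T has rank 1 (it is nonzero).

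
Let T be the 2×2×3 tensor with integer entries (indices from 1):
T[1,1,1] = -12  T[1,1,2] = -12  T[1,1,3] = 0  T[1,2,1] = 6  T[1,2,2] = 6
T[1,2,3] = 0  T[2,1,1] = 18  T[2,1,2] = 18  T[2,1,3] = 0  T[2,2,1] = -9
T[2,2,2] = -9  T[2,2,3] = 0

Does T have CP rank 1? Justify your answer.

If T = a ⊗ b ⊗ c then every fibre of T is a multiple of the corresponding factor, so read the factors off the fibres through the nonzero entry T[1,1,1] = -12.
The mode-1 fibre T[:,1,1] = [-12, 18] gives a = (2, -3) (primitive direction); the mode-2 fibre T[1,:,1] = [-12, 6] gives b = (2, -1); then c[k] = T[1,1,k] / (a[1]·b[1]) = [-12, -12, 0] / 4 = (-3, -3, 0).
Expanding (2, -3) ⊗ (2, -1) ⊗ (-3, -3, 0) reproduces all 12 entries of T, so T = (2, -3) ⊗ (2, -1) ⊗ (-3, -3, 0) and rank(T) ≤ 1.
Equivalently every frontal slice T[:,:,k] is c[k] times the rank-1 matrix (2, -3) ⊗ (2, -1). So T has rank 1 (it is nonzero).

Yes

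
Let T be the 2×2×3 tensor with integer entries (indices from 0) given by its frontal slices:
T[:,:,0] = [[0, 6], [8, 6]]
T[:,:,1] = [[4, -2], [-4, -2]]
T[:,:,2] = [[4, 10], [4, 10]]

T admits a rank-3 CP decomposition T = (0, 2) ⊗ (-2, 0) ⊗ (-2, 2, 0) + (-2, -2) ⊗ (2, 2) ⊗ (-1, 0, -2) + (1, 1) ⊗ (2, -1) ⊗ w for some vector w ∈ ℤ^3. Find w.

Subtract the known terms from T to get the rank-1 residual R = (1, 1) ⊗ (2, -1) ⊗ w, so R[i,j,k] = a[i]·b[j]·w[k]. Pick indices with nonzero a[0]·b[0] = (1)·(2) = 2. Only the fibre through (0,0,·) is needed: R[0,0,:] = T[0,0,:] − Σₗ aₗ[0]bₗ[0]cₗ = [0, 4, 4] − (0)·(-2)·(-2, 2, 0) − (-2)·(2)·(-1, 0, -2) = [-4, 4, -4]. Then w[k] = R[0,0,k] / 2 for each k, giving w = [-4, 4, -4] / 2 = (-2, 2, -2).

w = (-2, 2, -2)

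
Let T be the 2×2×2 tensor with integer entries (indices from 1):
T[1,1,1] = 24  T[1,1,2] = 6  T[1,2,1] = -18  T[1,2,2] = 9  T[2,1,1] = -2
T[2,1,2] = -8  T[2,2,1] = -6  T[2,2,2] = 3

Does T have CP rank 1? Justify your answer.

No

The mode-3 unfolding of T (rows indexed by k, columns by (i,j) = (1,1), (1,2), (2,1), (2,2)) is [[24, -18, -2, -6], [6, 9, -8, 3]].
There the 2×2 minor on rows k ∈ {1, 2}, columns (i,j) ∈ {(1,1), (1,2)} is det [[24, -18], [6, 9]] = 324 ≠ 0, so this unfolding has rank ≥ 2; CP rank is at least every unfolding rank, so rank(T) ≥ 2.
In particular rank(T) ≥ 2 > 1, so T is not rank-1.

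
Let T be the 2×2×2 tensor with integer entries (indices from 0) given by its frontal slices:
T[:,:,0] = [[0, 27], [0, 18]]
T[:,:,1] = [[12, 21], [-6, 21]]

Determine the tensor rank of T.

Lower bound: the mode-1 unfolding of T (rows indexed by i, columns by (j,k) = (0,0), (0,1), (1,0), (1,1)) is [[0, 12, 27, 21], [0, -6, 18, 21]].
There the 2×2 minor on rows i ∈ {0, 1}, columns (j,k) ∈ {(0,1), (1,0)} is det [[12, 27], [-6, 18]] = 378 ≠ 0, so this unfolding has rank ≥ 2; CP rank is at least every unfolding rank, so rank(T) ≥ 2. (Unfolding ranks only ever bound the CP rank from below — rank(T) can be strictly larger than all of them — so the matching upper bound has to come from an explicit 2-term decomposition.)
Upper bound — finding two terms. Write S_k = T[:,:,k] for the frontal slices: S₀ = [[0, 27], [0, 18]], S₁ = [[12, 21], [-6, 21]].
If T = a₁ ⊗ b₁ ⊗ c₁ + a₂ ⊗ b₂ ⊗ c₂ then each S_k = c₁[k]·a₁b₁ᵀ + c₂[k]·a₂b₂ᵀ. S₀ and S₁ are linearly independent, so a₁b₁ᵀ and a₂b₂ᵀ must span the same plane of matrices: they are the rank-1 matrices of the form x·S₀ + y·S₁.
det(x·S₀ + y·S₁) is 378·xy + 378·y² = 378·(y)(x + y), vanishing at (x:y) = (1:0) and (1:-1).
M₁ = S₀ = [[0, 27], [0, 18]] = 9·[3, 2][0, 1]ᵀ and M₂ = S₀ − S₁ = [[-12, 6], [6, -3]] = (-3)·[2, -1][2, -1]ᵀ, so take a₁ = [3, 2], b₁ = [0, 1], a₂ = [2, -1], b₂ = [2, -1].
Each slice is an integer combination of E₁ = a₁b₁ᵀ and E₂ = a₂b₂ᵀ: S₀ = 9·E₁, S₁ = 9·E₁ + 3·E₂; reading off coefficients, c₁ = [9, 9] and c₂ = [0, 3].
Hence T = [3, 2] ⊗ [0, 1] ⊗ [9, 9] + [2, -1] ⊗ [2, -1] ⊗ [0, 3], so rank(T) ≤ 2.
These bounds meet, so rank(T) = 2.

2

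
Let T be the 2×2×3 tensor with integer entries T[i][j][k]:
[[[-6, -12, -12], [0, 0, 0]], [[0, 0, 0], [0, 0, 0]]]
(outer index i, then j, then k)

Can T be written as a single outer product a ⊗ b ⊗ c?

Yes

The mode-1 fibre T[:,0,0] = [-6, 0] gives a = [1, 0] (primitive direction); the mode-2 fibre T[0,:,0] = [-6, 0] gives b = [1, 0]; then c[k] = T[0,0,k] / (a[0]·b[0]) = [-6, -12, -12] / 1 = [-6, -12, -12].
Expanding [1, 0] ⊗ [1, 0] ⊗ [-6, -12, -12] reproduces all 12 entries of T, so T = [1, 0] ⊗ [1, 0] ⊗ [-6, -12, -12] and rank(T) ≤ 1.
Equivalently every frontal slice T[:,:,k] is c[k] times the rank-1 matrix [1, 0] ⊗ [1, 0]. So T has rank 1 (it is nonzero).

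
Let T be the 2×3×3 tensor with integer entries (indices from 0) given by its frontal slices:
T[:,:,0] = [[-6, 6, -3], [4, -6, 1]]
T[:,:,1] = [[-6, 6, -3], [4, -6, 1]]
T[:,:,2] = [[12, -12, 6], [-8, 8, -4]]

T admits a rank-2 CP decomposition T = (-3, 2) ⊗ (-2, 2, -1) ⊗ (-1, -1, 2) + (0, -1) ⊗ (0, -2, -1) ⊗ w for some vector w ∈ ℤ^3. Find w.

w = (-1, -1, 0)

Subtract the known terms from T to get the rank-1 residual R = (0, -1) ⊗ (0, -2, -1) ⊗ w, so R[i,j,k] = a[i]·b[j]·w[k]. Pick indices with nonzero a[1]·b[1] = (-1)·(-2) = 2. Only the fibre through (1,1,·) is needed: R[1,1,:] = T[1,1,:] − Σₗ aₗ[1]bₗ[1]cₗ = [-6, -6, 8] − (2)·(2)·(-1, -1, 2) = [-2, -2, 0]. Then w[k] = R[1,1,k] / 2 for each k, giving w = [-2, -2, 0] / 2 = (-1, -1, 0).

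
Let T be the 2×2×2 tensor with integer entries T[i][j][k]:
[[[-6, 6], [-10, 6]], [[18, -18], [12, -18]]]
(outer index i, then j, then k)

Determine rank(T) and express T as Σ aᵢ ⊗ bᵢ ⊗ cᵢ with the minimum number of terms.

Lower bound: in the mode-1 unfolding of T (rows indexed by i, columns by (j,k)) the 2×2 minor on rows i ∈ {0, 1}, columns (j,k) ∈ {(0,0), (1,0)} is det [[-6, -10], [18, 12]] = 108 ≠ 0, so that unfolding has rank ≥ 2 and hence rank(T) ≥ 2 (CP rank is at least every unfolding rank, though it can be larger).
Upper bound: with S_k = T[:,:,k], the two rank-1 terms a₁b₁ᵀ, a₂b₂ᵀ are the rank-1 members of the pencil x·S₀ + y·S₁.
det(x·S₀ + y·S₁) is 108·x² − 108·xy = 108·(x − y)(x), vanishing at (x:y) = (1:1) and (0:1).
M₁ = S₀ + S₁ = [[0, -4], [0, -6]] = (-2)·[2, 3][0, 1]ᵀ and M₂ = S₁ = [[6, 6], [-18, -18]] = 6·[1, -3][1, 1]ᵀ, so take a₁ = [2, 3], b₁ = [0, 1], a₂ = [1, -3], b₂ = [1, 1].
Each slice is an integer combination of E₁ = a₁b₁ᵀ and E₂ = a₂b₂ᵀ: S₀ = −2·E₁ − 6·E₂, S₁ = 6·E₂; reading off coefficients, c₁ = [-2, 0] and c₂ = [-6, 6].
Hence T = [2, 3] ⊗ [0, 1] ⊗ [-2, 0] + [1, -3] ⊗ [1, 1] ⊗ [-6, 6], so rank(T) ≤ 2.
These bounds meet, so rank(T) = 2.

rank(T) = 2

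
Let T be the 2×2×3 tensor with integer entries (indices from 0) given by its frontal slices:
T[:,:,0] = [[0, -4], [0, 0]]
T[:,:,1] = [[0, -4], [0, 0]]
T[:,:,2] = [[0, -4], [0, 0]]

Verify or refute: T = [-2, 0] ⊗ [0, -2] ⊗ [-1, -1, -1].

Reconstruct entrywise from the claimed factors. For example, T[1,1,0] = 0 and Σₗ aₗ[1]bₗ[1]cₗ[0] = (0)·(-2)·(-1) = 0; checking all 12 entries, every one matches. The claim holds.

Yes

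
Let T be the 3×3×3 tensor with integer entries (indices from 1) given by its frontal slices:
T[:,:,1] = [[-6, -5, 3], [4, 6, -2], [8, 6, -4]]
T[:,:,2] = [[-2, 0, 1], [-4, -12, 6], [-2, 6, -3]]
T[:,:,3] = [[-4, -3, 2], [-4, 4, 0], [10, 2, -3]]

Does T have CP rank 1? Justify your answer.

The mode-3 unfolding of T (rows indexed by k, columns by (i,j) = (1,1), (1,2), (1,3), (2,1), (2,2), (2,3), (3,1), (3,2), (3,3)) is [[-6, -5, 3, 4, 6, -2, 8, 6, -4], [-2, 0, 1, -4, -12, 6, -2, 6, -3], [-4, -3, 2, -4, 4, 0, 10, 2, -3]].
There the 3×3 minor on rows k ∈ {1, 2, 3}, columns (i,j) ∈ {(1,1), (1,2), (2,1)} is det [[-6, -5, 4], [-2, 0, -4], [-4, -3, -4]] = 56 ≠ 0, so this unfolding has rank ≥ 3; CP rank is at least every unfolding rank, so rank(T) ≥ 3.
In particular rank(T) ≥ 3 > 1, so T is not rank-1.

No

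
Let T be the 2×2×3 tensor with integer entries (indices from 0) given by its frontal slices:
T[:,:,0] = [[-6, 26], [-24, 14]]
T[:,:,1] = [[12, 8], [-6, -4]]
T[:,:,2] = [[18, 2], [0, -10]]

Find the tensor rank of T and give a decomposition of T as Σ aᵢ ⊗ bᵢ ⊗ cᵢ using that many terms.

rank(T) = 2

Lower bound: the mode-3 unfolding of T (rows indexed by k, columns by (i,j) = (0,0), (0,1), (1,0), (1,1)) is [[-6, 26, -24, 14], [12, 8, -6, -4], [18, 2, 0, -10]].
There the 2×2 minor on rows k ∈ {0, 1}, columns (i,j) ∈ {(0,0), (0,1)} is det [[-6, 26], [12, 8]] = -360 ≠ 0, so this unfolding has rank ≥ 2; CP rank is at least every unfolding rank, so rank(T) ≥ 2. (Unfolding ranks only ever bound the CP rank from below — rank(T) can be strictly larger than all of them — so the matching upper bound has to come from an explicit 2-term decomposition.)
Upper bound — finding two terms. Write S_k = T[:,:,k] for the frontal slices: S₀ = [[-6, 26], [-24, 14]], S₁ = [[12, 8], [-6, -4]], S₂ = [[18, 2], [0, -10]].
If T = a₁ ⊗ b₁ ⊗ c₁ + a₂ ⊗ b₂ ⊗ c₂ then each S_k = c₁[k]·a₁b₁ᵀ + c₂[k]·a₂b₂ᵀ. S₀ and S₁ are linearly independent, so a₁b₁ᵀ and a₂b₂ᵀ must span the same plane of matrices: they are the rank-1 matrices of the form x·S₀ + y·S₁.
det(x·S₀ + y·S₁) is 540·x² + 540·xy = 540·(x + y)(x), vanishing at (x:y) = (1:-1) and (0:1).
M₁ = S₀ − S₁ = [[-18, 18], [-18, 18]] = (-18)·[1, 1][1, -1]ᵀ and M₂ = S₁ = [[12, 8], [-6, -4]] = 2·[2, -1][3, 2]ᵀ, so take a₁ = [1, 1], b₁ = [1, -1], a₂ = [2, -1], b₂ = [3, 2].
Each slice is an integer combination of E₁ = a₁b₁ᵀ and E₂ = a₂b₂ᵀ: S₀ = −18·E₁ + 2·E₂, S₁ = 2·E₂, S₂ = 6·E₁ + 2·E₂; reading off coefficients, c₁ = [-18, 0, 6] and c₂ = [2, 2, 2].
Hence T = [1, 1] ⊗ [1, -1] ⊗ [-18, 0, 6] + [2, -1] ⊗ [3, 2] ⊗ [2, 2, 2], so rank(T) ≤ 2.
These bounds meet, so rank(T) = 2.
Check entry T[1,1,1] = -4: (1)·(-1)·(0) + (-1)·(2)·(2) = -4.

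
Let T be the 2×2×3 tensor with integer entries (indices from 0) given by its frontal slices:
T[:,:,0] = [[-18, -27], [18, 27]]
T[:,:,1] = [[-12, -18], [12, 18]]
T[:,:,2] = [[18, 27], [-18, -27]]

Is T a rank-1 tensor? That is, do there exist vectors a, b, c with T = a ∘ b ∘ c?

If T = a ∘ b ∘ c then every fibre of T is a multiple of the corresponding factor, so read the factors off the fibres through the nonzero entry T[0,0,0] = -18.
The mode-1 fibre T[:,0,0] = [-18, 18] gives a = [1, -1] (primitive direction); the mode-2 fibre T[0,:,0] = [-18, -27] gives b = [2, 3]; then c[k] = T[0,0,k] / (a[0]·b[0]) = [-18, -12, 18] / 2 = [-9, -6, 9].
Expanding [1, -1] ∘ [2, 3] ∘ [-9, -6, 9] reproduces all 12 entries of T, so T = [1, -1] ∘ [2, 3] ∘ [-9, -6, 9] and rank(T) ≤ 1.
Equivalently every frontal slice T[:,:,k] is c[k] times the rank-1 matrix [1, -1] ∘ [2, 3]. So T has rank 1 (it is nonzero).

Yes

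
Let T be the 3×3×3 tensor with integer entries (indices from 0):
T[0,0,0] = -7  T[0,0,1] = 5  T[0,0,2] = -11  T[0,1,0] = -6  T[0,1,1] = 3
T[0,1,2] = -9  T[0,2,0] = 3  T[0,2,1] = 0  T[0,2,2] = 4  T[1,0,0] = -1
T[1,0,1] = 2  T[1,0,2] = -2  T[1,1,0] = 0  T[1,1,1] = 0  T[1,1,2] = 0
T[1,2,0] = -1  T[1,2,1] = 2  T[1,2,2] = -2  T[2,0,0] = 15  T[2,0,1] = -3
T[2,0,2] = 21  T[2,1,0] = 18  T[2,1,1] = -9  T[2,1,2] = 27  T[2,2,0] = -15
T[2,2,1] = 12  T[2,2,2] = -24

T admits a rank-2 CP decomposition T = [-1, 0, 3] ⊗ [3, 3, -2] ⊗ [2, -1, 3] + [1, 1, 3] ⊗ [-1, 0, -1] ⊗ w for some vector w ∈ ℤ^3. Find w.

Subtract the known terms from T to get the rank-1 residual R = [1, 1, 3] ⊗ [-1, 0, -1] ⊗ w, so R[i,j,k] = a[i]·b[j]·w[k]. Pick indices with nonzero a[0]·b[0] = (1)·(-1) = -1. Only the fibre through (0,0,·) is needed: R[0,0,:] = T[0,0,:] − Σₗ aₗ[0]bₗ[0]cₗ = [-7, 5, -11] − (-1)·(3)·[2, -1, 3] = [-1, 2, -2]. Then w[k] = R[0,0,k] / -1 for each k, giving w = [-1, 2, -2] / -1 = [1, -2, 2].

w = [1, -2, 2]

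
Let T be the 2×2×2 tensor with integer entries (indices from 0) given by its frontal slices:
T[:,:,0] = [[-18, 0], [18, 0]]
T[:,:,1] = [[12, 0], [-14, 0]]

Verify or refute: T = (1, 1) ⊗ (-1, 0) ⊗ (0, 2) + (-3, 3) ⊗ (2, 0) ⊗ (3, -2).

No

Reconstruct entry (0,0,1) from the claimed factors: Σₗ aₗ[0]bₗ[0]cₗ[1] = (1)·(-1)·(2) + (-3)·(2)·(-2) = 10, but T[0,0,1] = 12. The claim is false.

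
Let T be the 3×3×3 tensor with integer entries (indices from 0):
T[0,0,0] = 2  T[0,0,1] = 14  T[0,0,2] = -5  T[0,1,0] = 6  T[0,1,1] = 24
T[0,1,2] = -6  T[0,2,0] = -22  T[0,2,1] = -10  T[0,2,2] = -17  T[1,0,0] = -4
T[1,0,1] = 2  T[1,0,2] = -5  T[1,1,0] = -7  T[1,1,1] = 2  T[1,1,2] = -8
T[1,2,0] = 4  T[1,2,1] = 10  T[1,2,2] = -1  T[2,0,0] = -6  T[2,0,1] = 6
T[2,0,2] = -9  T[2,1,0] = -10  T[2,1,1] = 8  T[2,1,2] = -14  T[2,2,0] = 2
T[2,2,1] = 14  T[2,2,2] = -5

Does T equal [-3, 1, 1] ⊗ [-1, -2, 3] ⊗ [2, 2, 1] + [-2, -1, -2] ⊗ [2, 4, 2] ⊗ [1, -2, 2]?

No

Reconstruct entry (0,1,0) from the claimed factors: Σₗ aₗ[0]bₗ[1]cₗ[0] = (-3)·(-2)·(2) + (-2)·(4)·(1) = 4, but T[0,1,0] = 6. The claim is false.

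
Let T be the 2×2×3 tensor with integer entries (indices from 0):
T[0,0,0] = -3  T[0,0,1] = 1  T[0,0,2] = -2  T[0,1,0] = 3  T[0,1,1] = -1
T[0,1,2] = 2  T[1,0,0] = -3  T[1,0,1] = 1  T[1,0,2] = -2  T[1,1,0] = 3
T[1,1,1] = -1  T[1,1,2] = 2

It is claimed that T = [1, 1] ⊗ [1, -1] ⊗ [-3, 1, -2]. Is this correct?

Reconstruct entrywise from the claimed factors. For example, T[1,0,2] = -2 and Σₗ aₗ[1]bₗ[0]cₗ[2] = (1)·(1)·(-2) = -2; checking all 12 entries, every one matches. The claim holds.

Yes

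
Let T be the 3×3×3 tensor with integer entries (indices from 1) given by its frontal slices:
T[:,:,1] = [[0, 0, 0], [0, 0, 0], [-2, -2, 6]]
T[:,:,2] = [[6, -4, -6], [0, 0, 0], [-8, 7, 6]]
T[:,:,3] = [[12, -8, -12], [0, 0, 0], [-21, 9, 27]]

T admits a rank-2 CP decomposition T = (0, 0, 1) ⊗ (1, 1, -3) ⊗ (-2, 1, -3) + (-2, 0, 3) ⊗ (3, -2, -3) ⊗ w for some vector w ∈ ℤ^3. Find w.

Subtract the known terms from T to get the rank-1 residual R = (-2, 0, 3) ⊗ (3, -2, -3) ⊗ w, so R[i,j,k] = a[i]·b[j]·w[k]. Pick indices with nonzero a[1]·b[1] = (-2)·(3) = -6. Only the fibre through (1,1,·) is needed: R[1,1,:] = T[1,1,:] − Σₗ aₗ[1]bₗ[1]cₗ = [0, 6, 12] − (0)·(1)·(-2, 1, -3) = [0, 6, 12]. Then w[k] = R[1,1,k] / -6 for each k, giving w = [0, 6, 12] / -6 = (0, -1, -2).

w = (0, -1, -2)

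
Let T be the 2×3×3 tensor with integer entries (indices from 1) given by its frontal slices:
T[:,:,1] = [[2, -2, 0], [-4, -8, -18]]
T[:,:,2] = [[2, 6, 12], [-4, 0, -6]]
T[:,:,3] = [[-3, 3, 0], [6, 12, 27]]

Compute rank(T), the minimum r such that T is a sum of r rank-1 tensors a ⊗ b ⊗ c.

Lower bound: the mode-3 unfolding of T (rows indexed by k, columns by (i,j) = (1,1), (1,2), (1,3), (2,1), (2,2), (2,3)) is [[2, -2, 0, -4, -8, -18], [2, 6, 12, -4, 0, -6], [-3, 3, 0, 6, 12, 27]].
There the 2×2 minor on rows k ∈ {1, 2}, columns (i,j) ∈ {(1,1), (1,2)} is det [[2, -2], [2, 6]] = 16 ≠ 0, so this unfolding has rank ≥ 2; CP rank is at least every unfolding rank, so rank(T) ≥ 2. (Unfolding ranks only ever bound the CP rank from below — rank(T) can be strictly larger than all of them — so the matching upper bound has to come from an explicit 2-term decomposition.)
Upper bound — finding two terms. Write S_k = T[:,:,k] for the frontal slices: S₁ = [[2, -2, 0], [-4, -8, -18]], S₂ = [[2, 6, 12], [-4, 0, -6]], S₃ = [[-3, 3, 0], [6, 12, 27]].
If T = a₁ ⊗ b₁ ⊗ c₁ + a₂ ⊗ b₂ ⊗ c₂ then each S_k = c₁[k]·a₁b₁ᵀ + c₂[k]·a₂b₂ᵀ. S₁ and S₂ are linearly independent, so a₁b₁ᵀ and a₂b₂ᵀ must span the same plane of matrices: they are the rank-1 matrices of the form x·S₁ + y·S₂.
The 2×2 minor of x·S₁ + y·S₂ on rows {1,2}, columns {1,2} is −24·x² + 24·y² = (-24)·(x − y)(x + y), vanishing at (x:y) = (1:1) and (1:-1).
M₁ = S₁ + S₂ = [[4, 4, 12], [-8, -8, -24]] = 4·(1, -2)(1, 1, 3)ᵀ and M₂ = S₁ − S₂ = [[0, -8, -12], [0, -8, -12]] = (-4)·(1, 1)(0, 2, 3)ᵀ, so take a₁ = (1, -2), b₁ = (1, 1, 3), a₂ = (1, 1), b₂ = (0, 2, 3).
Each slice is an integer combination of E₁ = a₁b₁ᵀ and E₂ = a₂b₂ᵀ: S₁ = 2·E₁ − 2·E₂, S₂ = 2·E₁ + 2·E₂, S₃ = −3·E₁ + 3·E₂; reading off coefficients, c₁ = (2, 2, -3) and c₂ = (-2, 2, 3).
Hence T = (1, -2) ⊗ (1, 1, 3) ⊗ (2, 2, -3) + (1, 1) ⊗ (0, 2, 3) ⊗ (-2, 2, 3), so rank(T) ≤ 2.
These bounds meet, so rank(T) = 2.
Check entry T[1,1,2] = 2: (1)·(1)·(2) + (1)·(0)·(2) = 2.

2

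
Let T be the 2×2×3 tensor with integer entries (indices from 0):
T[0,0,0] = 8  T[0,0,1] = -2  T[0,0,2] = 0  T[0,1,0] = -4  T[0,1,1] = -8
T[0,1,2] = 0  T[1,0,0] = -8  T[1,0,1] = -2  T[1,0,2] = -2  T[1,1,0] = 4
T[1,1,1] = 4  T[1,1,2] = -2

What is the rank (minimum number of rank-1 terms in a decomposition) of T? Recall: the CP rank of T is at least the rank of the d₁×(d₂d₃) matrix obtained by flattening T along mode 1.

3

Lower bound: in the mode-3 unfolding of T (rows indexed by k, columns by (i,j)) the 3×3 minor on rows k ∈ {0, 1, 2}, columns (i,j) ∈ {(0,0), (0,1), (1,0)} is det [[8, -4, -8], [-2, -8, -2], [0, 0, -2]] = 144 ≠ 0, so that unfolding has rank ≥ 3 and hence rank(T) ≥ 3 (CP rank is at least every unfolding rank, though it can be larger).
Upper bound: T is a sum of 3 rank-1 terms, T = (0, 1) ⊗ (1, 1) ⊗ (-4, 0, -2) + (1, -1) ⊗ (1, -2) ⊗ (4, 2, 0) + (1, 0) ⊗ (1, 1) ⊗ (4, -4, 0) (written with every a and b primitive with positive leading entry and the scale carried by c; CP decompositions are not unique, and this one is verified by expanding entrywise), so rank(T) ≤ 3.
These bounds meet, so rank(T) = 3.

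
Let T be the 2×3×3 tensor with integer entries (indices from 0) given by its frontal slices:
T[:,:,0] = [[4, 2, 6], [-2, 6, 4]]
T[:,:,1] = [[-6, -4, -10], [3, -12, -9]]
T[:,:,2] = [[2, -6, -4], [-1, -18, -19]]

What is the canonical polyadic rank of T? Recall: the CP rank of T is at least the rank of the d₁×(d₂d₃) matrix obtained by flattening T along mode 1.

Lower bound: the mode-3 unfolding of T (rows indexed by k, columns by (i,j) = (0,0), (0,1), (0,2), (1,0), (1,1), (1,2)) is [[4, 2, 6, -2, 6, 4], [-6, -4, -10, 3, -12, -9], [2, -6, -4, -1, -18, -19]].
There the 2×2 minor on rows k ∈ {0, 1}, columns (i,j) ∈ {(0,0), (0,1)} is det [[4, 2], [-6, -4]] = -4 ≠ 0, so this unfolding has rank ≥ 2; CP rank is at least every unfolding rank, so rank(T) ≥ 2. (Unfolding ranks only ever bound the CP rank from below — rank(T) can be strictly larger than all of them — so the matching upper bound has to come from an explicit 2-term decomposition.)
Upper bound — finding two terms. Write S_k = T[:,:,k] for the frontal slices: S₀ = [[4, 2, 6], [-2, 6, 4]], S₁ = [[-6, -4, -10], [3, -12, -9]], S₂ = [[2, -6, -4], [-1, -18, -19]].
If T = a₁ ⊗ b₁ ⊗ c₁ + a₂ ⊗ b₂ ⊗ c₂ then each S_k = c₁[k]·a₁b₁ᵀ + c₂[k]·a₂b₂ᵀ. S₀ and S₁ are linearly independent, so a₁b₁ᵀ and a₂b₂ᵀ must span the same plane of matrices: they are the rank-1 matrices of the form x·S₀ + y·S₁.
The 2×2 minor of x·S₀ + y·S₁ on rows {0,1}, columns {0,1} is 28·x² − 98·xy + 84·y² = 14·(2·x − 3·y)(x − 2·y), vanishing at (x:y) = (3:2) and (2:1).
M₁ = 3·S₀ + 2·S₁ = [[0, -2, -2], [0, -6, -6]] = (-2)·[1, 3][0, 1, 1]ᵀ and M₂ = 2·S₀ + S₁ = [[2, 0, 2], [-1, 0, -1]] = [2, -1][1, 0, 1]ᵀ, so take a₁ = [1, 3], b₁ = [0, 1, 1], a₂ = [2, -1], b₂ = [1, 0, 1].
Each slice is an integer combination of E₁ = a₁b₁ᵀ and E₂ = a₂b₂ᵀ: S₀ = 2·E₁ + 2·E₂, S₁ = −4·E₁ − 3·E₂, S₂ = −6·E₁ + E₂; reading off coefficients, c₁ = [2, -4, -6] and c₂ = [2, -3, 1].
Hence T = [1, 3] ⊗ [0, 1, 1] ⊗ [2, -4, -6] + [2, -1] ⊗ [1, 0, 1] ⊗ [2, -3, 1], so rank(T) ≤ 2.
These bounds meet, so rank(T) = 2.

2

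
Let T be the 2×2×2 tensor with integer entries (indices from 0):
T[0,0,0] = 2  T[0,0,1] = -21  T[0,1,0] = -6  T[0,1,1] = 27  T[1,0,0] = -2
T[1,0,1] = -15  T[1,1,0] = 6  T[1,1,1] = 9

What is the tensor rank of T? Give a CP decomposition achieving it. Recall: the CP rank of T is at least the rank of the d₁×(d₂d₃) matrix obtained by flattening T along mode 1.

rank(T) = 2

Lower bound: the mode-2 unfolding of T (rows indexed by j, columns by (i,k) = (0,0), (0,1), (1,0), (1,1)) is [[2, -21, -2, -15], [-6, 27, 6, 9]].
There the 2×2 minor on rows j ∈ {0, 1}, columns (i,k) ∈ {(0,0), (0,1)} is det [[2, -21], [-6, 27]] = -72 ≠ 0, so this unfolding has rank ≥ 2; CP rank is at least every unfolding rank, so rank(T) ≥ 2. (Unfolding ranks only ever bound the CP rank from below — rank(T) can be strictly larger than all of them — so the matching upper bound has to come from an explicit 2-term decomposition.)
Upper bound — finding two terms. Write S_k = T[:,:,k] for the frontal slices: S₀ = [[2, -6], [-2, 6]], S₁ = [[-21, 27], [-15, 9]].
If T = a₁ ∘ b₁ ∘ c₁ + a₂ ∘ b₂ ∘ c₂ then each S_k = c₁[k]·a₁b₁ᵀ + c₂[k]·a₂b₂ᵀ. S₀ and S₁ are linearly independent, so a₁b₁ᵀ and a₂b₂ᵀ must span the same plane of matrices: they are the rank-1 matrices of the form x·S₀ + y·S₁.
det(x·S₀ + y·S₁) is −144·xy + 216·y² = (-72)·(2·x − 3·y)(y), vanishing at (x:y) = (3:2) and (1:0).
M₁ = 3·S₀ + 2·S₁ = [[-36, 36], [-36, 36]] = (-36)·(1, 1)(1, -1)ᵀ and M₂ = S₀ = [[2, -6], [-2, 6]] = 2·(1, -1)(1, -3)ᵀ, so take a₁ = (1, 1), b₁ = (1, -1), a₂ = (1, -1), b₂ = (1, -3).
Each slice is an integer combination of E₁ = a₁b₁ᵀ and E₂ = a₂b₂ᵀ: S₀ = 2·E₂, S₁ = −18·E₁ − 3·E₂; reading off coefficients, c₁ = (0, -18) and c₂ = (2, -3).
Hence T = (1, 1) ∘ (1, -1) ∘ (0, -18) + (1, -1) ∘ (1, -3) ∘ (2, -3), so rank(T) ≤ 2.
These bounds meet, so rank(T) = 2.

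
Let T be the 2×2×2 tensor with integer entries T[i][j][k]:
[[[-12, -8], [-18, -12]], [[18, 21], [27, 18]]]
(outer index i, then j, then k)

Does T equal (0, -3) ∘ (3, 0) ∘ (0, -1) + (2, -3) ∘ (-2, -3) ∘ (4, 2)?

Reconstruct entry (0,0,0) from the claimed factors: Σₗ aₗ[0]bₗ[0]cₗ[0] = (0)·(3)·(0) + (2)·(-2)·(4) = -16, but T[0,0,0] = -12. The claim is false.

No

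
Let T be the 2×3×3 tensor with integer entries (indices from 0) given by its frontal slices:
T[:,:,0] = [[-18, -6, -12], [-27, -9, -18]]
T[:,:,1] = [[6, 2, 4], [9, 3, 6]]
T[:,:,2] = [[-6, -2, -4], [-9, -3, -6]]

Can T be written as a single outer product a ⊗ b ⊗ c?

Yes

If T = a ⊗ b ⊗ c then every fibre of T is a multiple of the corresponding factor, so read the factors off the fibres through the nonzero entry T[0,0,0] = -18.
The mode-1 fibre T[:,0,0] = [-18, -27] gives a = [2, 3] (primitive direction); the mode-2 fibre T[0,:,0] = [-18, -6, -12] gives b = [3, 1, 2]; then c[k] = T[0,0,k] / (a[0]·b[0]) = [-18, 6, -6] / 6 = [-3, 1, -1].
Expanding [2, 3] ⊗ [3, 1, 2] ⊗ [-3, 1, -1] reproduces all 18 entries of T, so T = [2, 3] ⊗ [3, 1, 2] ⊗ [-3, 1, -1] and rank(T) ≤ 1.
Equivalently every frontal slice T[:,:,k] is c[k] times the rank-1 matrix [2, 3] ⊗ [3, 1, 2]. So T has rank 1 (it is nonzero).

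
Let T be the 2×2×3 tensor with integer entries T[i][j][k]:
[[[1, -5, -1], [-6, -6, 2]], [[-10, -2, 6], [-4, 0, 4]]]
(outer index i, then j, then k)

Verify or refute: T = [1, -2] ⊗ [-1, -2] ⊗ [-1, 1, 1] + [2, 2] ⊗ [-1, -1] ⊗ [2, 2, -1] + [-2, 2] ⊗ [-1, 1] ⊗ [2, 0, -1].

Yes

Reconstruct entrywise from the claimed factors. For example, T[1,0,2] = 6 and Σₗ aₗ[1]bₗ[0]cₗ[2] = (-2)·(-1)·(1) + (2)·(-1)·(-1) + (2)·(-1)·(-1) = 6; checking all 12 entries, every one matches. The claim holds.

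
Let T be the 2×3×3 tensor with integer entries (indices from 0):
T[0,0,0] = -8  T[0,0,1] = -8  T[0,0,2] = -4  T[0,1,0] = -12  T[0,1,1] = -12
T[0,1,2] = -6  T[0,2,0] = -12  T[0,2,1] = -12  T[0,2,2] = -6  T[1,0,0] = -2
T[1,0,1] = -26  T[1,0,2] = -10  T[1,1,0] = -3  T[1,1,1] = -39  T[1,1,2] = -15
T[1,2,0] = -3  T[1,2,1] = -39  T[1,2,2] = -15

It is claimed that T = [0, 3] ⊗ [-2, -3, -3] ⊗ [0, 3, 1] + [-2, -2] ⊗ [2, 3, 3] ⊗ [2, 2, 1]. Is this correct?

Reconstruct entry (1,0,0) from the claimed factors: Σₗ aₗ[1]bₗ[0]cₗ[0] = (3)·(-2)·(0) + (-2)·(2)·(2) = -8, but T[1,0,0] = -2. The claim is false.

No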